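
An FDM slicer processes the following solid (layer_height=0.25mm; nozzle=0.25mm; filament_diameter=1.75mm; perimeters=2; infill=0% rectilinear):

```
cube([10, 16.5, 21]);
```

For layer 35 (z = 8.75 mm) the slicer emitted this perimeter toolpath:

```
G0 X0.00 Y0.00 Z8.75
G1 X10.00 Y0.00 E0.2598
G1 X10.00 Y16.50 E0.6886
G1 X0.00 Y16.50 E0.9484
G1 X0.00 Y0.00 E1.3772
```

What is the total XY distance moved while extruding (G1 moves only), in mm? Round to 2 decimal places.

53.00 mm

Sum the Euclidean lengths of each G1 segment: total = 53.00 mm.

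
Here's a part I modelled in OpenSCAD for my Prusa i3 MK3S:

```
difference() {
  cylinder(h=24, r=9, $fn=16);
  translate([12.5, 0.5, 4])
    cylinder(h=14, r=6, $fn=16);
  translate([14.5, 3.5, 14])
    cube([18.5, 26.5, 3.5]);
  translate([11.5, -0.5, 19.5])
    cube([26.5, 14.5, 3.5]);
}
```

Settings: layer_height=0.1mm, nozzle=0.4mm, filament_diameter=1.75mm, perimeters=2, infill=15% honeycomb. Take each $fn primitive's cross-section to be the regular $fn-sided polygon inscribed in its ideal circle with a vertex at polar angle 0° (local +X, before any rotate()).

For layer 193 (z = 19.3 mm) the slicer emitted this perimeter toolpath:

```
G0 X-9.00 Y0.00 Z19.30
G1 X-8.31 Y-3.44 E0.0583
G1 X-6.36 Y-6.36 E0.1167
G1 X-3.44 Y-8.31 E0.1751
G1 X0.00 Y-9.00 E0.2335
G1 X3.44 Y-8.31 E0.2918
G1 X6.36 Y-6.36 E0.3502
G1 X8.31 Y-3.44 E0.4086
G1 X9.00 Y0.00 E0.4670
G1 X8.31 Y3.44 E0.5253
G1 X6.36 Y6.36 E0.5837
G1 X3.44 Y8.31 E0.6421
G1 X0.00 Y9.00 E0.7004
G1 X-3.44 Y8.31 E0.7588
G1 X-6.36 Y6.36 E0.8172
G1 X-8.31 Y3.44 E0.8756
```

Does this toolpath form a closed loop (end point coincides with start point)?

no

Start point (G0): (-9.00, 0.00). End point (last G1): the path does not return to the start — open.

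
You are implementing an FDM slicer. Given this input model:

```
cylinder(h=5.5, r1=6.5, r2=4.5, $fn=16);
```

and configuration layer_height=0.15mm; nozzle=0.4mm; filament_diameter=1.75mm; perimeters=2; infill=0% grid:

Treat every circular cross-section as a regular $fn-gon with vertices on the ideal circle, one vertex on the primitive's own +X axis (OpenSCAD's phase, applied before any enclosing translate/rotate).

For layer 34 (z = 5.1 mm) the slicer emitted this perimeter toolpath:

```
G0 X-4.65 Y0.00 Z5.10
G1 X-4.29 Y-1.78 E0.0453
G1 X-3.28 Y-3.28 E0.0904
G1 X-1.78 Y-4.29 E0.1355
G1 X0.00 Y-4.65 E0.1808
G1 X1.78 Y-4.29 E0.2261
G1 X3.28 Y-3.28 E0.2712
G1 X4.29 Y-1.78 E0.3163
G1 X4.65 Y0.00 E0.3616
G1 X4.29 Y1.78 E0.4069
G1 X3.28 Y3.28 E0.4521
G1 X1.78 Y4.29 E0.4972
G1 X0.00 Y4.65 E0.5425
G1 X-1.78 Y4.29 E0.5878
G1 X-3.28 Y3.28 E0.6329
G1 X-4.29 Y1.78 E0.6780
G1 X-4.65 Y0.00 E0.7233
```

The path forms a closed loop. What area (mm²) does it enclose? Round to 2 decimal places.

66.04 mm²

Apply the shoelace formula to the sequence of (X, Y) vertices; enclosed area = 66.04 mm².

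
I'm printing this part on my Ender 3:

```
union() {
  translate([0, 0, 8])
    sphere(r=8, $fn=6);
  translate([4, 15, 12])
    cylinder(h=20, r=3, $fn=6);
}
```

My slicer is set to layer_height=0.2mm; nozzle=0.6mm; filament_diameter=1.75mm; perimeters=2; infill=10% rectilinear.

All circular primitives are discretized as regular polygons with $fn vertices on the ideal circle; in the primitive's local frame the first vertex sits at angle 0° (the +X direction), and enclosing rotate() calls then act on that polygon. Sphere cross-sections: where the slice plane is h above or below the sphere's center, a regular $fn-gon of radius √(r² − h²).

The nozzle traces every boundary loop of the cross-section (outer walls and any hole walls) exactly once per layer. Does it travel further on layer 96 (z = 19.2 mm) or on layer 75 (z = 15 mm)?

layer 75 (z = 15 mm)

Layer 96 (z = 19.2): the sphere is not intersected at this z (|z−center|=11.200 > r=8); the cylinder at (4, 15): section is a regular 6-gon, circumradius r=3 (perimeter = 2·6·3.000·sin(180°/6) = 18.00 mm); Merging all regions: only the r=3 cylinder at (4, 15) is present, so the union is just that shape — boundary = 18.00 mm. So its perimeter = 18.00 mm. Layer 75 (z = 15): the sphere: section is a regular 6-gon, circumradius = √(r²−h²) = √(8²−7²) = 3.873 (perimeter = 2·6·3.873·sin(180°/6) = 23.24 mm); the r=3 cylinder at (4, 15) contributes a regular 6-gon of circumradius 3 (perimeter = 2·6·3.000·sin(180°/6) = 18.00 mm); Taking the union: the 2 present regions are separate (no shared area or edge), so areas and boundary lengths simply add and each stays a separate island — boundary = 41.24 mm. So its perimeter = 41.24 mm. Layer 75 is larger (41.24 vs 18.00 mm).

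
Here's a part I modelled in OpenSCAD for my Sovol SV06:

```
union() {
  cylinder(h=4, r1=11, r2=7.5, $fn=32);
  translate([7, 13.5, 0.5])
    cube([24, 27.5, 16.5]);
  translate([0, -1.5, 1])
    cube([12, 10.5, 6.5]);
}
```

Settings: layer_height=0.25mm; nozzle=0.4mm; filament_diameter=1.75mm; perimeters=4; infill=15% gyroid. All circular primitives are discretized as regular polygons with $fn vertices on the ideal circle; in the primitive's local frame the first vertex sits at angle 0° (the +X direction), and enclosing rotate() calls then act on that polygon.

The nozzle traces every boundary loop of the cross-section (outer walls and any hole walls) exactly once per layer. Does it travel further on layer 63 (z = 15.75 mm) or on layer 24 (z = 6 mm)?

layer 24 (z = 6 mm)

Layer 63 (z = 15.75): the cone does not reach this height (z outside [0, 4]); the 24×27.5 cube at (7, 13.5) contributes its full rectangle (perimeter 103.00 mm); the cube at (0, -1.5) is not intersected at this z (z outside [1, 7.5]); Combining (union): only the 24×27.5 cube at (7, 13.5) is present, so the union is just that shape — boundary = 103.00 mm. So its perimeter = 103.00 mm. Layer 24 (z = 6): the cone is not intersected at this z (z outside [0, 4]); the cube at (7, 13.5) (footprint 24×27.5) is included at this height (perimeter 103.00 mm); the cube at (0, -1.5) (footprint 12×10.5) is included at this height (perimeter 45.00 mm); Merging all regions: the 2 present regions are separate (no shared area or edge), so areas and boundary lengths simply add and each stays a separate island — boundary = 148.00 mm. So its perimeter = 148.00 mm. Layer 24 is larger (148.00 vs 103.00 mm).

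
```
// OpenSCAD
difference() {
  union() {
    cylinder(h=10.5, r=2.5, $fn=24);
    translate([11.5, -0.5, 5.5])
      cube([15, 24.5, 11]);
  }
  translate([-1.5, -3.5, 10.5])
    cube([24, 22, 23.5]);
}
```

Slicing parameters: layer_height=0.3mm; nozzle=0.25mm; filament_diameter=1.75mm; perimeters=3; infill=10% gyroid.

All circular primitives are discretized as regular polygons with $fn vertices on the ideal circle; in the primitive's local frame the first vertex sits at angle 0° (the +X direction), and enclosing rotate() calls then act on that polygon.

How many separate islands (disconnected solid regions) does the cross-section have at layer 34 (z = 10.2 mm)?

2

At z = 10.2 mm: the r=2.5 cylinder gives a regular 24-gon of circumradius 2.5 (constant along its height); the cube at (11.5, -0.5) (footprint 15×24.5) is included at this height; Taking the union: the 2 present regions are separate (no shared area or edge), so areas and boundary lengths simply add and each stays a separate island — 2 connected regions; the cube at (-1.5, -3.5) is absent (z outside [10.5, 34]); After the difference (first − rest): none of the subtracted shapes is present at this height, so that combined region is unchanged — 2 connected regions. Overall, the cross-section has 2 separate islands. Island count = 2.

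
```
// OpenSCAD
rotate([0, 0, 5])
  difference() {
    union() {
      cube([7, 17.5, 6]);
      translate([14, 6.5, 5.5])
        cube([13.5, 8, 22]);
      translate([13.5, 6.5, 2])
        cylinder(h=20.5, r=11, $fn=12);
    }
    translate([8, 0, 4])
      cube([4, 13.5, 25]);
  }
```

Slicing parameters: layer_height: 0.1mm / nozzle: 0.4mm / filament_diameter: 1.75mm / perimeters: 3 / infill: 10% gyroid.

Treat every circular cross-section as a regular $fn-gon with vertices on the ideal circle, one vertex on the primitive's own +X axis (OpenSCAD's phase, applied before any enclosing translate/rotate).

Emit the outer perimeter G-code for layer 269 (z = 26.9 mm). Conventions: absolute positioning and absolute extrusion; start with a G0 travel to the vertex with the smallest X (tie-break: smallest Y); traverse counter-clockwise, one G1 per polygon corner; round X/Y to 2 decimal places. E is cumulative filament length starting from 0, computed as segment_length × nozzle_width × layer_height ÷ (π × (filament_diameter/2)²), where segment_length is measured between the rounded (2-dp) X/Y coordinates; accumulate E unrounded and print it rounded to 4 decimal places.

G0 X12.68 Y15.67 Z26.90
G1 X13.38 Y7.70 E0.1331
G1 X26.83 Y8.87 E0.3576
G1 X26.13 Y16.84 E0.4906
G1 X12.68 Y15.67 E0.7151

At z = 26.9 mm: the cube is absent (z outside [0, 6]); the 13.5×8 cube at (14, 6.5) contributes its full rectangle; the cylinder at (13.5, 6.5) is absent (z outside [2, 22.5]); Combining (union): only the 13.5×8 cube at (14, 6.5) is present, so the union is just that shape — 1 connected region; the cube at (8, 0) is present — its section is the full 4×13.5 rectangle; Taking the first minus the rest: starting from that combined region, the 4×13.5 cube at (8, 0) misses the remaining region (no effect) — 1 connected region; (rotated 5° about Z; rotation is an isometry so areas/perimeters/island counts are preserved). The outline is a single polygon with 4 vertices. Extrusion per mm of travel: 0.4 × 0.1 / (π × 0.875²) = 0.016630. Accumulating E over each segment gives final E = 0.7151.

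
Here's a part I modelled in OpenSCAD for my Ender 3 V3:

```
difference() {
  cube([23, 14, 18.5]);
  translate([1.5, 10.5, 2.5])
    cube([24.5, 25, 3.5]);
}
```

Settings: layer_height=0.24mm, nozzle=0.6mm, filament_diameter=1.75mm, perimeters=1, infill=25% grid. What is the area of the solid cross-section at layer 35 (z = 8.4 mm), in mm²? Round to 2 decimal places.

322.00 mm²

At z = 8.4 mm: the cube is present — its section is the full 23×14 rectangle (area 322.00 mm²); the cube at (1.5, 10.5) does not reach this height (z outside [2.5, 6]); Subtracting the remaining from the first: none of the subtracted shapes is present at this height, so the 23×14 cube is unchanged — area = 322.00 mm². Overall, the cross-section is a single solid region. Net area = 322.00 mm².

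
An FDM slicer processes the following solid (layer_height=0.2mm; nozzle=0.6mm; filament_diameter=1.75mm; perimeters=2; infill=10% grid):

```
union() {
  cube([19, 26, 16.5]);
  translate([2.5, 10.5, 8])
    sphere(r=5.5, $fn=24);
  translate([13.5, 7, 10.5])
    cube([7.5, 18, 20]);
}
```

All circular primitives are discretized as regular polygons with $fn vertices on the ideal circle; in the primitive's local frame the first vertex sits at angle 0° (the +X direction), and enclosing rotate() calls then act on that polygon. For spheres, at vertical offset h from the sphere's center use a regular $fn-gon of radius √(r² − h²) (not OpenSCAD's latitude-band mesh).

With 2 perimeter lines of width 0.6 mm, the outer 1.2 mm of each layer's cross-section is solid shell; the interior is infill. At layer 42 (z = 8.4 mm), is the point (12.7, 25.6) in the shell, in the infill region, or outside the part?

At z = 8.4 mm: the 19×26 cube contributes its full rectangle; the r=5.5 sphere at (2.5, 10.5) contributes a regular 24-gon of circumradius √(5.5²−0.4²) = 5.485; the cube at (13.5, 7) does not reach this height (z outside [10.5, 30.5]); Merging all regions: the regions partially overlap (shared area 73.00 mm²), so overlapping operands fuse into one piece — 1 connected region. Overall, the cross-section is a single solid region. The nearest boundary edge runs (0.00, 26.00)→(19.00, 26.00); distance from the point to it = 0.40 mm. The point is inside the cross-section, 0.40 mm from the nearest boundary — within the 1.2 mm shell band (2 × 0.6).

shell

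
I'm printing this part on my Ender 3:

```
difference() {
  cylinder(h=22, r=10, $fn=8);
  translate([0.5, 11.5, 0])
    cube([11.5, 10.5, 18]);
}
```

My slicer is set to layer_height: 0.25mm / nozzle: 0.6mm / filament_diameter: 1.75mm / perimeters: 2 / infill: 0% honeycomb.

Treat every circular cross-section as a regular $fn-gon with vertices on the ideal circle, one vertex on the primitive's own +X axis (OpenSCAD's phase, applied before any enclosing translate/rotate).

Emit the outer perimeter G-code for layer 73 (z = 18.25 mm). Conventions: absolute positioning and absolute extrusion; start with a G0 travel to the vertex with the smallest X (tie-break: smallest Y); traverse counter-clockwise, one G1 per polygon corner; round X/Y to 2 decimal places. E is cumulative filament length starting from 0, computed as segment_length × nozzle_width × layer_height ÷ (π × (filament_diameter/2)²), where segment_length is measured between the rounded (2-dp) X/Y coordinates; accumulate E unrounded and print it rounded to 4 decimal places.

At z = 18.25 mm: the cylinder: section is a regular 8-gon, circumradius r=10; the cube at (0.5, 11.5) is not intersected at this z (z outside [0, 18]); Subtracting the remaining from the first: none of the subtracted shapes is present at this height, so the r=10 cylinder is unchanged — 1 connected region. The outline is a single polygon with 8 vertices. Extrusion per mm of travel: 0.6 × 0.25 / (π × 0.875²) = 0.062363. Accumulating E over each segment gives final E = 3.8181.

G0 X-10.00 Y0.00 Z18.25
G1 X-7.07 Y-7.07 E0.4773
G1 X0.00 Y-10.00 E0.9545
G1 X7.07 Y-7.07 E1.4318
G1 X10.00 Y0.00 E1.9091
G1 X7.07 Y7.07 E2.3863
G1 X0.00 Y10.00 E2.8636
G1 X-7.07 Y7.07 E3.3409
G1 X-10.00 Y0.00 E3.8181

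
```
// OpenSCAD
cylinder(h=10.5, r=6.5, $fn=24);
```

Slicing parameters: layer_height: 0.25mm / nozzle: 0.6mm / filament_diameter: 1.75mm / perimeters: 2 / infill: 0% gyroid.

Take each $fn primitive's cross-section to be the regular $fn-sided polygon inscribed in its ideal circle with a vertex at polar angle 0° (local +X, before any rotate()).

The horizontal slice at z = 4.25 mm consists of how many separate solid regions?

1

At z = 4.25 mm: the r=6.5 cylinder gives a regular 24-gon of circumradius 6.5 (constant along its height). The result has 1 disconnected region.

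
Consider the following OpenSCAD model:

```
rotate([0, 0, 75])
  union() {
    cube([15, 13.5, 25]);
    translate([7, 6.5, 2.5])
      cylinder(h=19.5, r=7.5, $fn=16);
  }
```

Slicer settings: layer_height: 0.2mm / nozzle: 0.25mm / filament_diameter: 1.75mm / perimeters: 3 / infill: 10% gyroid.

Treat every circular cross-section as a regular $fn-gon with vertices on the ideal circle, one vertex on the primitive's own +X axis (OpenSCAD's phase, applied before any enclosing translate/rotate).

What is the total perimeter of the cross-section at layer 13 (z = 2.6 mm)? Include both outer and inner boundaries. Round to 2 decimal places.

At z = 2.6 mm: the cube (footprint 15×13.5) is included at this height (perimeter 57.00 mm); the r=7.5 cylinder at (7, 6.5) contributes a regular 16-gon of circumradius 7.5 (perimeter = 2·16·7.500·sin(180°/16) = 46.82 mm); Merging all regions: the regions partially overlap (shared area 165.32 mm²), so the edge portions inside another operand are dropped and the merged outline is re-measured after clipping — boundary = 57.57 mm; (rotated 75° about Z; rotation is an isometry so areas/perimeters/island counts are preserved). Overall, the cross-section is a single solid region. Total boundary length (outer) = 57.57 mm.

57.57 mm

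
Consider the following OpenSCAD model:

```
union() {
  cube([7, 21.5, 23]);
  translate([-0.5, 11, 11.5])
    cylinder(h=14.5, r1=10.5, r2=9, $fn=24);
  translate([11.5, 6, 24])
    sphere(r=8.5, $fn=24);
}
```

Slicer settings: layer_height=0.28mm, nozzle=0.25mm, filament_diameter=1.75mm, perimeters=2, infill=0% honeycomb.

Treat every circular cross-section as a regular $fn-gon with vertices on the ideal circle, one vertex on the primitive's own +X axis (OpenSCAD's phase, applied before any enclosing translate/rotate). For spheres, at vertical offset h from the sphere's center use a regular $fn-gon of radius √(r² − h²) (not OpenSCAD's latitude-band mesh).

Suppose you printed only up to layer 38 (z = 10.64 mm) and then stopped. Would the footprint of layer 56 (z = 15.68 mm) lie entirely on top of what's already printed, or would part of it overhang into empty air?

part overhangs

Compare the two slices. At z = 10.64: the 7×21.5 cube contributes its full rectangle (area 150.50 mm²); the cone at (-0.5, 11) is not intersected at this z (z outside [11.5, 26]); the sphere at (11.5, 6) is absent (|z−center|=13.360 > r=8.5); Taking the union: only the 7×21.5 cube is present, so the union is just that shape — area = 150.50 mm². At z = 15.68: the cube (footprint 7×21.5) is included at this height (area 150.50 mm²); the cone at (-0.5, 11) (r1=10.5→r2=9) has section circumradius 10.068 here — a regular 24-gon (area = (24/2)·10.068²·sin(360°/24) = 314.80 mm²); the r=8.5 sphere at (11.5, 6) slices to a regular 24-gon of circumradius 1.740 (√(r²−h²) with h=8.32 from center) (area = (24/2)·1.740²·sin(360°/24) = 9.40 mm²); Merging all regions: the regions partially overlap — summed areas 474.70 mm² minus the doubly-counted overlap 124.58 mm² gives 350.12 mm² — area = 350.12 mm². Checking containment: at z = 15.68 the cross-section extends beyond the z = 10.64 cross-section by about 199.62 mm².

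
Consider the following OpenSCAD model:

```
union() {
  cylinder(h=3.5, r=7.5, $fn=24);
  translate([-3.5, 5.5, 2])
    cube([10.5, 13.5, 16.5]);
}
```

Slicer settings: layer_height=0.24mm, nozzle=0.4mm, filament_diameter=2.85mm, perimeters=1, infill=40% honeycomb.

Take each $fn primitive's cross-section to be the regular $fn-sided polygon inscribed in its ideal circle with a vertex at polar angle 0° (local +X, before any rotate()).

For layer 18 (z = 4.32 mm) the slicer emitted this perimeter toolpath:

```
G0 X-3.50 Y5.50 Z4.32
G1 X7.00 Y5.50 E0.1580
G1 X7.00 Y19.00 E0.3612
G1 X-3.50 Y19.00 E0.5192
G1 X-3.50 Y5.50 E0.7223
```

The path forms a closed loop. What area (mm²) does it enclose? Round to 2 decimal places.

141.75 mm²

Apply the shoelace formula to the sequence of (X, Y) vertices; enclosed area = 141.75 mm².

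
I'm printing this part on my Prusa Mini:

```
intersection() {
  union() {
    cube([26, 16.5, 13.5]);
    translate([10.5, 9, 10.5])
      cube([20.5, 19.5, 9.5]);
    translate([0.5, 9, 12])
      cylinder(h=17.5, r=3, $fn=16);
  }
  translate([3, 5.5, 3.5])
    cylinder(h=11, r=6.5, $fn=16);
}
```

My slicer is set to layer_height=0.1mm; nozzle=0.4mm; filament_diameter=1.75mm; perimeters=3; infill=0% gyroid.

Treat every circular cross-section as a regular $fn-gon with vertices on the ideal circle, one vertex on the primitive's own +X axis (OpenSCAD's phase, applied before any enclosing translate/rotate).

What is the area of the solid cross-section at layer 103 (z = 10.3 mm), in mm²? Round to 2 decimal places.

97.65 mm²

At z = 10.3 mm: the 26×16.5 cube contributes its full rectangle (area 429.00 mm²); the cube at (10.5, 9) is absent (z outside [10.5, 20]); the cylinder at (0.5, 9) is not intersected at this z (z outside [12, 29.5]); Merging all regions: only the 26×16.5 cube is present, so the union is just that shape — area = 429.00 mm²; the r=6.5 cylinder at (3, 5.5) gives a regular 16-gon of circumradius 6.5 (constant along its height) (area = (16/2)·6.500²·sin(360°/16) = 129.35 mm²); Taking the intersection: the r=6.5 cylinder at (3, 5.5) partially overlaps that combined region; clipping to the common part keeps 97.65 mm² — area = 97.65 mm². Overall, the cross-section is a single solid region. Net area = 97.65 mm².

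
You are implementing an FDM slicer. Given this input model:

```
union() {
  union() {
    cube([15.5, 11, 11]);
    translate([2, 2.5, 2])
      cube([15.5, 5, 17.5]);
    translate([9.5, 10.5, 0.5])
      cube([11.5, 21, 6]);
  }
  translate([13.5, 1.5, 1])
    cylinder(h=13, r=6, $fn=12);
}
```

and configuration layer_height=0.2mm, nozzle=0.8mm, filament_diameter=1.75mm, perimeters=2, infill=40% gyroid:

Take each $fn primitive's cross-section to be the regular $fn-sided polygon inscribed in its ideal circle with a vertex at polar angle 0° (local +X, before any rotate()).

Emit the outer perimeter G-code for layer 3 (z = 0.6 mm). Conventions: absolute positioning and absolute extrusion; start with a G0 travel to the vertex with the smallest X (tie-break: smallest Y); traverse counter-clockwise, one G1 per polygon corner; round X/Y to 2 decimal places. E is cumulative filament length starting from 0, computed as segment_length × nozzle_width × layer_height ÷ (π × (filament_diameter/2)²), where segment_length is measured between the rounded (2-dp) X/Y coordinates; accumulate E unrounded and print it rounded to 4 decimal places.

G0 X0.00 Y0.00 Z0.60
G1 X15.50 Y0.00 E1.0311
G1 X15.50 Y10.50 E1.7295
G1 X21.00 Y10.50 E2.0954
G1 X21.00 Y31.50 E3.4923
G1 X9.50 Y31.50 E4.2573
G1 X9.50 Y11.00 E5.6210
G1 X0.00 Y11.00 E6.2529
G1 X0.00 Y0.00 E6.9846

At z = 0.6 mm: the 15.5×11 cube contributes its full rectangle; the cube at (2, 2.5) is not intersected at this z (z outside [2, 19.5]); the 11.5×21 cube at (9.5, 10.5) contributes its full rectangle; Taking the union: the regions partially overlap (shared area 3.00 mm²), so overlapping operands fuse into one piece — 1 connected region; the cylinder at (13.5, 1.5) is absent (z outside [1, 14]); Combining (union): only that combined region is present, so the union is just that shape — 1 connected region. The outline is a single polygon with 8 vertices. Extrusion per mm of travel: 0.8 × 0.2 / (π × 0.875²) = 0.066520. Accumulating E over each segment gives final E = 6.9846.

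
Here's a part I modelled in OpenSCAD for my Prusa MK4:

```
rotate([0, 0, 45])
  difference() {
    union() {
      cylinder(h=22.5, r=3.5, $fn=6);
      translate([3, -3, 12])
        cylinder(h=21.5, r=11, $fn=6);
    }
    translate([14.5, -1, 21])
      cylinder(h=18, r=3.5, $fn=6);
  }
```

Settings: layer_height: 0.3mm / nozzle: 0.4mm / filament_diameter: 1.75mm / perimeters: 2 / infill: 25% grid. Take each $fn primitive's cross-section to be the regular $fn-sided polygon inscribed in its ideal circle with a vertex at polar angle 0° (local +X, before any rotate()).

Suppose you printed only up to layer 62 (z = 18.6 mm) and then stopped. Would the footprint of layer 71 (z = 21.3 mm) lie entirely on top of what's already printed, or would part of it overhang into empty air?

Compare the two slices. At z = 18.6: the cylinder: section is a regular 6-gon, circumradius r=3.5 (area = (6/2)·3.500²·sin(360°/6) = 31.83 mm²); the cylinder at (3, -3): section is a regular 6-gon, circumradius r=11 (area = (6/2)·11.000²·sin(360°/6) = 314.37 mm²); Merging all regions: the r=3.5 cylinder lies entirely inside the r=11 cylinder at (3, -3), so the union is just the r=11 cylinder at (3, -3) — area = 314.37 mm²; the cylinder at (14.5, -1) is absent (z outside [21, 39]); Subtracting the remaining from the first: none of the subtracted shapes is present at this height, so the result so far is unchanged — area = 314.37 mm²; (rotated 45° about Z; rotation is an isometry so areas/perimeters/island counts are preserved). At z = 21.3: the cylinder: section is a regular 6-gon, circumradius r=3.5 (area = (6/2)·3.500²·sin(360°/6) = 31.83 mm²); the r=11 cylinder at (3, -3) gives a regular 6-gon of circumradius 11 (constant along its height) (area = (6/2)·11.000²·sin(360°/6) = 314.37 mm²); Taking the union: the r=3.5 cylinder lies entirely inside the r=11 cylinder at (3, -3), so the union is just the r=11 cylinder at (3, -3) — area = 314.37 mm²; the r=3.5 cylinder at (14.5, -1) contributes a regular 6-gon of circumradius 3.5 (area = (6/2)·3.500²·sin(360°/6) = 31.83 mm²); Subtracting the remaining from the first: starting from that combined region (314.37 mm²), the r=3.5 cylinder at (14.5, -1) partially overlaps it — only the 6.45 mm² overlap (of its 31.83 mm²) is removed, clipping the outline — area = 307.91 mm²; (whole slice rotated 45° about Z — lengths, areas and connectivity unchanged). Checking containment: the cross-section at z = 21.3 is a subset of the cross-section at z = 18.6.

entirely on top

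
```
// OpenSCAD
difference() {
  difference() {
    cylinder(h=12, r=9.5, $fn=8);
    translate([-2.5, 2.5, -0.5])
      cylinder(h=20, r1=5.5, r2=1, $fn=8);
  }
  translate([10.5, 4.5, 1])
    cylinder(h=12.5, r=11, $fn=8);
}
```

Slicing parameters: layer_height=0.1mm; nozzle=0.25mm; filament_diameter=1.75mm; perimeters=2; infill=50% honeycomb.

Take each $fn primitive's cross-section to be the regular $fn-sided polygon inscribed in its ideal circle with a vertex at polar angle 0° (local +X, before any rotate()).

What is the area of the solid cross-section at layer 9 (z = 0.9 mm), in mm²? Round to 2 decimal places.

179.23 mm²

At z = 0.9 mm: the r=9.5 cylinder contributes a regular 8-gon of circumradius 9.5 (area = (8/2)·9.500²·sin(360°/8) = 255.27 mm²); the cone at (-2.5, 2.5) (r1=5.5→r2=1) has section circumradius 5.185 here — a regular 8-gon (area = (8/2)·5.185²·sin(360°/8) = 76.04 mm²); Subtracting the remaining from the first: starting from the r=9.5 cylinder (255.27 mm²), the cone at (-2.5, 2.5) lies wholly inside it (removes its full 76.04 mm² and its 31.75 mm outline becomes a hole wall) — area = 179.23 mm²; the cylinder at (10.5, 4.5) is not intersected at this z (z outside [1, 13.5]); Subtracting the remaining from the first: none of the subtracted shapes is present at this height, so the result so far is unchanged — area = 179.23 mm². Overall, the cross-section is one region with 1 hole. Net area = 179.23 mm².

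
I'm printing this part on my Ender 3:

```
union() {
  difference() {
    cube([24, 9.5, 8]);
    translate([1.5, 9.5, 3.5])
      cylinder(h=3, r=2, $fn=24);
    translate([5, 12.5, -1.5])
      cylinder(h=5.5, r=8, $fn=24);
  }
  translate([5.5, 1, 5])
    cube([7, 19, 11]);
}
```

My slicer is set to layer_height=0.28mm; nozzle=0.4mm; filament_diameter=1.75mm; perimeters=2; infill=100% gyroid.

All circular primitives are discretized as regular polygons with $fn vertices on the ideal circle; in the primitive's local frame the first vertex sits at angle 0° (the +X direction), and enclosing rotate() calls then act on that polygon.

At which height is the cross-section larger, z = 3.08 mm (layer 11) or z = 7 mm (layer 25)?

layer 25 (z = 7 mm)

Layer 11 (z = 3.08): the cube (footprint 24×9.5) is included at this height (area 228.00 mm²); the cylinder at (1.5, 9.5) is not intersected at this z (z outside [3.5, 6.5]); the r=8 cylinder at (5, 12.5) contributes a regular 24-gon of circumradius 8 (area = (24/2)·8.000²·sin(360°/24) = 198.77 mm²); After the difference (first − rest): starting from the 24×9.5 cube (228.00 mm²), the r=8 cylinder at (5, 12.5) partially overlaps it — only the 48.37 mm² overlap (of its 198.77 mm²) is removed, clipping the outline — area = 179.63 mm²; the cube at (5.5, 1) does not reach this height (z outside [5, 16]); Merging all regions: only that combined region is present, so the union is just that shape — area = 179.63 mm². So its area = 179.63 mm². Layer 25 (z = 7): the cube (footprint 24×9.5) is included at this height (area 228.00 mm²); the cylinder at (1.5, 9.5) does not reach this height (z outside [3.5, 6.5]); the cylinder at (5, 12.5) is not intersected at this z (z outside [-1.5, 4]); Subtracting the remaining from the first: none of the subtracted shapes is present at this height, so the 24×9.5 cube is unchanged — area = 228.00 mm²; the 7×19 cube at (5.5, 1) contributes its full rectangle (area 133.00 mm²); Taking the union: the regions partially overlap — summed areas 361.00 mm² minus the doubly-counted overlap 59.50 mm² gives 301.50 mm² — area = 301.50 mm². So its area = 301.50 mm². Layer 25 is larger (301.50 vs 179.63 mm²).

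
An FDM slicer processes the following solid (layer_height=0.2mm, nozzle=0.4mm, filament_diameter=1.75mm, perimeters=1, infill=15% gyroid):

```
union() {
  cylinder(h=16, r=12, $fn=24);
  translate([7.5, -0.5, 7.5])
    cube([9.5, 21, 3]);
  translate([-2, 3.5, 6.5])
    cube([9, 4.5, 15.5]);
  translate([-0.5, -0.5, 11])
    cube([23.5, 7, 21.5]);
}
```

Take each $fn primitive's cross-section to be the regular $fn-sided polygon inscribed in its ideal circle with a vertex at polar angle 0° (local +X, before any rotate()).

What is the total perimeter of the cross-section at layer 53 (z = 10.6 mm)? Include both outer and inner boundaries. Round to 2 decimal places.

75.18 mm

At z = 10.6 mm: the r=12 cylinder contributes a regular 24-gon of circumradius 12 (perimeter = 2·24·12.000·sin(180°/24) = 75.18 mm); the cube at (7.5, -0.5) is not intersected at this z (z outside [7.5, 10.5]); the 9×4.5 cube at (-2, 3.5) contributes its full rectangle (perimeter 27.00 mm); the cube at (-0.5, -0.5) does not reach this height (z outside [11, 32.5]); Combining (union): the 9×4.5 cube at (-2, 3.5) lies entirely inside the r=12 cylinder, so the union is just the r=12 cylinder — boundary = 75.18 mm. Overall, the cross-section is a single solid region. Total boundary length (outer) = 75.18 mm.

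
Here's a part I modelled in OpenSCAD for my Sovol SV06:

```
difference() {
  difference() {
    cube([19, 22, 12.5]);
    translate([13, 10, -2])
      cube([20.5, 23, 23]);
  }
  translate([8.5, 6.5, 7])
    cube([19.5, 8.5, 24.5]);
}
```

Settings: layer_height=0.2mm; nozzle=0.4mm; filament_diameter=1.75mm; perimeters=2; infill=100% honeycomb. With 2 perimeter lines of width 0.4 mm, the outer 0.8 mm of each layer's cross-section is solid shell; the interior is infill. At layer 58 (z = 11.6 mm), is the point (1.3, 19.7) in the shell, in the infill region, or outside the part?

At z = 11.6 mm: the cube (footprint 19×22) is included at this height; the cube at (13, 10) (footprint 20.5×23) is included at this height; Taking the first minus the rest: starting from the 19×22 cube, the 20.5×23 cube at (13, 10) partially overlaps it — only the 72.00 mm² overlap (of its 471.50 mm²) is removed, clipping the outline — 1 connected region; the cube at (8.5, 6.5) is present — its section is the full 19.5×8.5 rectangle; After the difference (first − rest): starting from the result so far, the 19.5×8.5 cube at (8.5, 6.5) partially overlaps it — only the 59.25 mm² overlap (of its 165.75 mm²) is removed, clipping the outline — 1 connected region. Overall, the cross-section is a single solid region. The nearest boundary edge runs (0.00, 0.00)→(0.00, 22.00); distance from the point to it = 1.30 mm. The point is inside the cross-section and 1.30 mm from the nearest boundary — more than the 0.8 mm shell width (2 × 0.4), so it's in the infill interior.

infill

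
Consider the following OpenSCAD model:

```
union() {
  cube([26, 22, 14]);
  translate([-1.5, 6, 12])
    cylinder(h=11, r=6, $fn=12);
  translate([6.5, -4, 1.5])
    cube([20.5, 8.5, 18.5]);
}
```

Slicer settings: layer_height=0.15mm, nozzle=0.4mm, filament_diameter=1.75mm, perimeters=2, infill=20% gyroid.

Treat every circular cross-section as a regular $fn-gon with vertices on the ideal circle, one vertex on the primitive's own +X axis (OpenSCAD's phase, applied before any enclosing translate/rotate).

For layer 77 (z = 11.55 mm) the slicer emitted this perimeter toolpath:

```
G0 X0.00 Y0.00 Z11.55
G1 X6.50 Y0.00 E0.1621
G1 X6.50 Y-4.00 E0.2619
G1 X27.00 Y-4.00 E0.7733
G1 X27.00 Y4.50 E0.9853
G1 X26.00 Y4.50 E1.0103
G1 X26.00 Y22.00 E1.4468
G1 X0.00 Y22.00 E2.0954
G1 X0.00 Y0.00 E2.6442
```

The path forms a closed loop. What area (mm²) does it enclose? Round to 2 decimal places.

658.50 mm²

Apply the shoelace formula to the sequence of (X, Y) vertices; enclosed area = 658.50 mm².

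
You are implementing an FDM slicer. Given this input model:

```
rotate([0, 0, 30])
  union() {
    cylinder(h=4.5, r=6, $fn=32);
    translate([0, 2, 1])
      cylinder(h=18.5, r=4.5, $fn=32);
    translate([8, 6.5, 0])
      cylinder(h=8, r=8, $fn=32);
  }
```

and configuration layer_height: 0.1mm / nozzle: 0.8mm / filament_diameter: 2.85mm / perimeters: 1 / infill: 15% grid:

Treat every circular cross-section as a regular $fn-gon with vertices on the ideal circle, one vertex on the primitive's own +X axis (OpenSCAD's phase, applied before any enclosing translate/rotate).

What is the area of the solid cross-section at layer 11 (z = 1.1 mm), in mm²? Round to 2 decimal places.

At z = 1.1 mm: the r=6 cylinder gives a regular 32-gon of circumradius 6 (constant along its height) (area = (32/2)·6.000²·sin(360°/32) = 112.37 mm²); the cylinder at (0, 2): section is a regular 32-gon, circumradius r=4.5 (area = (32/2)·4.500²·sin(360°/32) = 63.21 mm²); the r=8 cylinder at (8, 6.5) gives a regular 32-gon of circumradius 8 (constant along its height) (area = (32/2)·8.000²·sin(360°/32) = 199.77 mm²); Taking the union: the regions partially overlap — summed areas 375.35 mm² minus the doubly-counted overlap 85.14 mm² gives 290.21 mm² — area = 290.21 mm²; (rotated 30° about Z; rotation is an isometry so areas/perimeters/island counts are preserved). Overall, the cross-section is a single solid region. Net area = 290.21 mm².

290.21 mm²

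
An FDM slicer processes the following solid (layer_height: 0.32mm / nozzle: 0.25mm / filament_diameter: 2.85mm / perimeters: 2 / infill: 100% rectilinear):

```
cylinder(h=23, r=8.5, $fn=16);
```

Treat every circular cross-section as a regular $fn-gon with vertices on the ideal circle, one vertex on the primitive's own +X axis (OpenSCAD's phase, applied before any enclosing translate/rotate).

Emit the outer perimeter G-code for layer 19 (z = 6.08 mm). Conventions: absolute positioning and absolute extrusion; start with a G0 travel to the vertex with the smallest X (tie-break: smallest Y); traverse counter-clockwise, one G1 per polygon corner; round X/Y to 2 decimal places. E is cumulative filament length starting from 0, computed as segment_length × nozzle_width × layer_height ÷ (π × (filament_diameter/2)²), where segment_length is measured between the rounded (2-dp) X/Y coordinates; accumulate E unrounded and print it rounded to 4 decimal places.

At z = 6.08 mm: the r=8.5 cylinder gives a regular 16-gon of circumradius 8.5 (constant along its height). The outline is a single polygon with 16 vertices. Extrusion per mm of travel: 0.25 × 0.32 / (π × 1.425²) = 0.012540. Accumulating E over each segment gives final E = 0.6653.

G0 X-8.50 Y0.00 Z6.08
G1 X-7.85 Y-3.25 E0.0416
G1 X-6.01 Y-6.01 E0.0832
G1 X-3.25 Y-7.85 E0.1248
G1 X0.00 Y-8.50 E0.1663
G1 X3.25 Y-7.85 E0.2079
G1 X6.01 Y-6.01 E0.2495
G1 X7.85 Y-3.25 E0.2911
G1 X8.50 Y0.00 E0.3326
G1 X7.85 Y3.25 E0.3742
G1 X6.01 Y6.01 E0.4158
G1 X3.25 Y7.85 E0.4574
G1 X0.00 Y8.50 E0.4990
G1 X-3.25 Y7.85 E0.5405
G1 X-6.01 Y6.01 E0.5821
G1 X-7.85 Y3.25 E0.6237
G1 X-8.50 Y0.00 E0.6653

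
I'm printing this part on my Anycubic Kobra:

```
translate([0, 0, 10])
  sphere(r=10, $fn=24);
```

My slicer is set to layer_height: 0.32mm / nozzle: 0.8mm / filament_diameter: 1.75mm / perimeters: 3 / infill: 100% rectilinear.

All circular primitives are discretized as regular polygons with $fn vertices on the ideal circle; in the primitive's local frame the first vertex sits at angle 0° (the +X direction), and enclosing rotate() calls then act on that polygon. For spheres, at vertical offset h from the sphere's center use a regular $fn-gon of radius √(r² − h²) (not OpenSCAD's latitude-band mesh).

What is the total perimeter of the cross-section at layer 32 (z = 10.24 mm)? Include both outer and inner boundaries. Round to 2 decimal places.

62.63 mm

At z = 10.24 mm: the r=10 sphere slices to a regular 24-gon of circumradius 9.997 (√(r²−h²) with h=0.24 from center) (perimeter = 2·24·9.997·sin(180°/24) = 62.63 mm). Overall, the cross-section is a single solid region. Total boundary length (outer) = 62.63 mm.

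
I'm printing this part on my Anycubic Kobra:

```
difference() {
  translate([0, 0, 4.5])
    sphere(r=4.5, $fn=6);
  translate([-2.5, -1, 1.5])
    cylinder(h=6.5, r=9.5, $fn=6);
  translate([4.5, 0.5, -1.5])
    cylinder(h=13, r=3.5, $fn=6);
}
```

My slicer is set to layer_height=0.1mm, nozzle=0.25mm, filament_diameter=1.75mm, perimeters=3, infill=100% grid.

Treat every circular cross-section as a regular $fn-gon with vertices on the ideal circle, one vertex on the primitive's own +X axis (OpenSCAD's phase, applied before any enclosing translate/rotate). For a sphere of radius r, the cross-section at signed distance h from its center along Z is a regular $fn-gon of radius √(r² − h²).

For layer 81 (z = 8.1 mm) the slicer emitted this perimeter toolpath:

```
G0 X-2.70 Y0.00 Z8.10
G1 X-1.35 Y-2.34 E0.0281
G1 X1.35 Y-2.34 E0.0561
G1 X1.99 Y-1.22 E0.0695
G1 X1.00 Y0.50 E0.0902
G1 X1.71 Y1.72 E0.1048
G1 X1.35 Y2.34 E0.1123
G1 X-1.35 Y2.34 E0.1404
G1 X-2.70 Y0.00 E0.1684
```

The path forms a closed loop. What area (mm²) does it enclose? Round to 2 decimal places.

Apply the shoelace formula to the sequence of (X, Y) vertices; enclosed area = 16.52 mm².

16.52 mm²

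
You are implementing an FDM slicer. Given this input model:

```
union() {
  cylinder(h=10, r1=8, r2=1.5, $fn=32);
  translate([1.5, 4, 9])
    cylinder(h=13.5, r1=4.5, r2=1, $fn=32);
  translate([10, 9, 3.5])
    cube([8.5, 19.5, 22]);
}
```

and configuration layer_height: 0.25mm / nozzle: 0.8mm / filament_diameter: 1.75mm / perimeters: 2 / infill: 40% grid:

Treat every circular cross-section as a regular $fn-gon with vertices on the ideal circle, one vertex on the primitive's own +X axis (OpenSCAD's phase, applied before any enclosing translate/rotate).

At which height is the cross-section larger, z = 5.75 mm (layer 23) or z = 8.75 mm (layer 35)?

Layer 23 (z = 5.75): the cone (r1=8→r2=1.5) has section circumradius 4.263 here — a regular 32-gon (area = (32/2)·4.263²·sin(360°/32) = 56.71 mm²); the cone at (1.5, 4) is absent (z outside [9, 22.5]); the cube at (10, 9) (footprint 8.5×19.5) is included at this height (area 165.75 mm²); Combining (union): the 2 present regions are separate (no shared area or edge), so areas and boundary lengths simply add and each stays a separate island — area = 222.46 mm². So its area = 222.46 mm². Layer 35 (z = 8.75): the cone: at t=0.875 of its height the radius interpolates to r₁+(r₂−r₁)t = 2.312, giving a regular 32-gon of that circumradius (area = (32/2)·2.312²·sin(360°/32) = 16.69 mm²); the cone at (1.5, 4) is absent (z outside [9, 22.5]); the cube at (10, 9) is present — its section is the full 8.5×19.5 rectangle (area 165.75 mm²); Merging all regions: the 2 present regions are separate (no shared area or edge), so areas and boundary lengths simply add and each stays a separate island — area = 182.44 mm². So its area = 182.44 mm². Layer 23 is larger (222.46 vs 182.44 mm²).

layer 23 (z = 5.75 mm)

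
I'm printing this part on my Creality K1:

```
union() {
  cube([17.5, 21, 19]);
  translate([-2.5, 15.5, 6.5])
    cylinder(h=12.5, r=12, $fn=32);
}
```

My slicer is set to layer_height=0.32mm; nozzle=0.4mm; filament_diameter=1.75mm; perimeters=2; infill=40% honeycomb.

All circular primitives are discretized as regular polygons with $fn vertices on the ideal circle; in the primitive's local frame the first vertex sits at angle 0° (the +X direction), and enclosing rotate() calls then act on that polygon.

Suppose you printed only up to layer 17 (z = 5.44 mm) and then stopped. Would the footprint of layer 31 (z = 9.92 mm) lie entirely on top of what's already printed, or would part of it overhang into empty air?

part overhangs

Compare the two slices. At z = 5.44: the cube (footprint 17.5×21) is included at this height (area 367.50 mm²); the cylinder at (-2.5, 15.5) is not intersected at this z (z outside [6.5, 19]); Combining (union): only the 17.5×21 cube is present, so the union is just that shape — area = 367.50 mm². At z = 9.92: the 17.5×21 cube contributes its full rectangle (area 367.50 mm²); the cylinder at (-2.5, 15.5): section is a regular 32-gon, circumradius r=12 (area = (32/2)·12.000²·sin(360°/32) = 449.49 mm²); Combining (union): the regions partially overlap — summed areas 816.99 mm² minus the doubly-counted overlap 132.33 mm² gives 684.66 mm² — area = 684.66 mm². Checking containment: at z = 9.92 the cross-section extends beyond the z = 5.44 cross-section by about 317.16 mm².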